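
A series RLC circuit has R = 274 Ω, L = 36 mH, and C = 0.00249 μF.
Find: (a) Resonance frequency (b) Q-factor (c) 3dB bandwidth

Step 1 — Resonance: ω₀ = 1/√(LC) = 1/√(0.036·2.49e-09) = 1.056e+05 rad/s.
Step 2 — f₀ = ω₀/(2π) = 1.681e+04 Hz.
Step 3 — Series Q: Q = ω₀L/R = 1.056e+05·0.036/274 = 13.88.
Step 4 — Bandwidth: Δω = ω₀/Q = 7611 rad/s; BW = Δω/(2π) = 1211 Hz.

(a) f₀ = 1.681e+04 Hz  (b) Q = 13.88  (c) BW = 1211 Hz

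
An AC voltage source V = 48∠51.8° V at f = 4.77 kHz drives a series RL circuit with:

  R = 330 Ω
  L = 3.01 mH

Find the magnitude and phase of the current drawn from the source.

Step 1 — Angular frequency: ω = 2π·f = 2π·4770 = 2.997e+04 rad/s.
Step 2 — Component impedances:
  R: Z = R = 330 Ω
  L: Z = jωL = j·2.997e+04·0.00301 = 0 + j90.21 Ω
Step 3 — Series combination: Z_total = R + L = 330 + j90.21 Ω = 342.1∠15.3° Ω.
Step 4 — Source phasor: V = 48∠51.8° V = 29.68 + j37.72 V.
Step 5 — Ohm's law: I = V / Z_total = (29.68 + j37.72) / (330 + j90.21) = 0.1128 + j0.08348 A.
Step 6 — Convert to polar: |I| = 0.1403 A, ∠I = 36.5°.

I = 0.1403∠36.5° A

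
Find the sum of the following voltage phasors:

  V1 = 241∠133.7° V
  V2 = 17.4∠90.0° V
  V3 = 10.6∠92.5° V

Step 1 — Convert each phasor to rectangular form:
  V1 = 241·(cos(133.7°) + j·sin(133.7°)) = -166.5 + j174.2 V
  V2 = 17.4·(cos(90.0°) + j·sin(90.0°)) = 0 + j17.4 V
  V3 = 10.6·(cos(92.5°) + j·sin(92.5°)) = -0.4624 + j10.59 V
Step 2 — Sum components: V_total = -167 + j202.2 V.
Step 3 — Convert to polar: |V_total| = 262.2 V, ∠V_total = 129.5°.

V_total = 262.2∠129.5° V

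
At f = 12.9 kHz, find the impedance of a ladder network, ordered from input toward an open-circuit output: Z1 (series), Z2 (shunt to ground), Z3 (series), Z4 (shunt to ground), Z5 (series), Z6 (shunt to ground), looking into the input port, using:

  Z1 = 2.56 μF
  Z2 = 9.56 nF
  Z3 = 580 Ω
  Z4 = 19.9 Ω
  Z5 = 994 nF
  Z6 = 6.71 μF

Step 1 — Angular frequency: ω = 2π·f = 2π·1.29e+04 = 8.105e+04 rad/s.
Step 2 — Component impedances:
  Z1: Z = 1/(jωC) = -j/(ω·C) = 0 - j4.819 Ω
  Z2: Z = 1/(jωC) = -j/(ω·C) = 0 - j1291 Ω
  Z3: Z = R = 580 Ω
  Z4: Z = R = 19.9 Ω
  Z5: Z = 1/(jωC) = -j/(ω·C) = 0 - j12.41 Ω
  Z6: Z = 1/(jωC) = -j/(ω·C) = 0 - j1.839 Ω
Step 3 — Ladder network (open output): work backward from the far end, alternating series and parallel combinations. Z_in = 480.4 - j231 Ω = 533.1∠-25.7° Ω.

Z = 480.4 - j231 Ω = 533.1∠-25.7° Ω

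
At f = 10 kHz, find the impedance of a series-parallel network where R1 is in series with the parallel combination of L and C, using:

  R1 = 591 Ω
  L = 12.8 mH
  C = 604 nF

Step 1 — Angular frequency: ω = 2π·f = 2π·1e+04 = 6.283e+04 rad/s.
Step 2 — Component impedances:
  R1: Z = R = 591 Ω
  L: Z = jωL = j·6.283e+04·0.0128 = 0 + j804.2 Ω
  C: Z = 1/(jωC) = -j/(ω·C) = 0 - j26.35 Ω
Step 3 — Parallel branch: L || C = 1/(1/L + 1/C) = 0 - j27.24 Ω.
Step 4 — Series with R1: Z_total = R1 + (L || C) = 591 - j27.24 Ω = 591.6∠-2.6° Ω.

Z = 591 - j27.24 Ω = 591.6∠-2.6° Ω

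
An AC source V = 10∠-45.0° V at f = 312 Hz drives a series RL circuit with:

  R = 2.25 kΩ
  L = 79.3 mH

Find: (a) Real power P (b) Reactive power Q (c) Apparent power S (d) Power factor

Step 1 — Angular frequency: ω = 2π·f = 2π·312 = 1960 rad/s.
Step 2 — Component impedances:
  R: Z = R = 2250 Ω
  L: Z = jωL = j·1960·0.0793 = 0 + j155.5 Ω
Step 3 — Series combination: Z_total = R + L = 2250 + j155.5 Ω = 2255∠4.0° Ω.
Step 4 — Source phasor: V = 10∠-45.0° V = 7.071 - j7.071 V.
Step 5 — Current: I = V / Z = 0.002912 - j0.003344 A = 0.004434∠-49.0° A.
Step 6 — Complex power: S = V·I* = 0.04423 + j0.003056 VA.
Step 7 — Real power: P = Re(S) = 0.04423 W.
Step 8 — Reactive power: Q = Im(S) = 0.003056 VAR.
Step 9 — Apparent power: |S| = 0.04434 VA.
Step 10 — Power factor: PF = P/|S| = 0.9976 (lagging).

(a) P = 0.04423 W  (b) Q = 0.003056 VAR  (c) S = 0.04434 VA  (d) PF = 0.9976 (lagging)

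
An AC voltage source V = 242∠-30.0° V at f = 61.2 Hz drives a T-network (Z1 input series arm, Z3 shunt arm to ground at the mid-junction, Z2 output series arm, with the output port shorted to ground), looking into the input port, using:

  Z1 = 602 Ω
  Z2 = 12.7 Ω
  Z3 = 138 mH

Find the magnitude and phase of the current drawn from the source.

Step 1 — Angular frequency: ω = 2π·f = 2π·61.2 = 384.5 rad/s.
Step 2 — Component impedances:
  Z1: Z = R = 602 Ω
  Z2: Z = R = 12.7 Ω
  Z3: Z = jωL = j·384.5·0.138 = 0 + j53.07 Ω
Step 3 — With the output port shorted to ground, the output series arm Z2 runs from the junction to ground; the shunt arm Z3 also runs from the junction to ground. They appear in parallel: Z3 || Z2 = 12.01 + j2.875 Ω.
Step 4 — Series with input arm Z1: Z_in = Z1 + (Z3 || Z2) = 614 + j2.875 Ω = 614∠0.3° Ω.
Step 5 — Source phasor: V = 242∠-30.0° V = 209.6 - j121 V.
Step 6 — Ohm's law: I = V / Z_total = (209.6 - j121) / (614 + j2.875) = 0.3404 - j0.1987 A.
Step 7 — Convert to polar: |I| = 0.3941 A, ∠I = -30.3°.

I = 0.3941∠-30.3° A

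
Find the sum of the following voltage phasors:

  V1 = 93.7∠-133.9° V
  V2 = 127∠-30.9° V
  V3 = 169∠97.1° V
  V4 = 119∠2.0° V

Step 1 — Convert each phasor to rectangular form:
  V1 = 93.7·(cos(-133.9°) + j·sin(-133.9°)) = -64.97 - j67.52 V
  V2 = 127·(cos(-30.9°) + j·sin(-30.9°)) = 109 - j65.22 V
  V3 = 169·(cos(97.1°) + j·sin(97.1°)) = -20.89 + j167.7 V
  V4 = 119·(cos(2.0°) + j·sin(2.0°)) = 118.9 + j4.153 V
Step 2 — Sum components: V_total = 142 + j39.12 V.
Step 3 — Convert to polar: |V_total| = 147.3 V, ∠V_total = 15.4°.

V_total = 147.3∠15.4° V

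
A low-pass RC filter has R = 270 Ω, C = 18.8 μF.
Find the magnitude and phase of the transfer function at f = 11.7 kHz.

Step 1 — Angular frequency: ω = 2π·1.17e+04 = 7.351e+04 rad/s.
Step 2 — Transfer function: H(jω) = 1/(1 + jωRC).
Step 3 — Denominator: 1 + jωRC = 1 + j·7.351e+04·270·1.88e-05 = 1 + j373.2.
Step 4 — H = 7.182e-06 - j0.00268.
Step 5 — Magnitude: |H| = 0.00268 (-51.4 dB); phase: φ = -89.8°.

|H| = 0.00268 (-51.4 dB), φ = -89.8°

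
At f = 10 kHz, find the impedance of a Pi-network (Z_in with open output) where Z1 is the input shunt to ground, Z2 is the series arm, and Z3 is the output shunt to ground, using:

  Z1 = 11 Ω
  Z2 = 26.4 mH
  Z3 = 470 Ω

Step 1 — Angular frequency: ω = 2π·f = 2π·1e+04 = 6.283e+04 rad/s.
Step 2 — Component impedances:
  Z1: Z = R = 11 Ω
  Z2: Z = jωL = j·6.283e+04·0.0264 = 0 + j1659 Ω
  Z3: Z = R = 470 Ω
Step 3 — With open output, the series arm Z2 and the output shunt Z3 appear in series to ground: Z2 + Z3 = 470 + j1659 Ω.
Step 4 — Parallel with input shunt Z1: Z_in = Z1 || (Z2 + Z3) = 10.98 + j0.06729 Ω = 10.98∠0.4° Ω.

Z = 10.98 + j0.06729 Ω = 10.98∠0.4° Ω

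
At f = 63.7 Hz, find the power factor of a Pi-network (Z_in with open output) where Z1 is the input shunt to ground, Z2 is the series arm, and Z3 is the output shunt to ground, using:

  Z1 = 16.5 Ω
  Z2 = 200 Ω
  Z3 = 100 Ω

Step 1 — Angular frequency: ω = 2π·f = 2π·63.7 = 400.2 rad/s.
Step 2 — Component impedances:
  Z1: Z = R = 16.5 Ω
  Z2: Z = R = 200 Ω
  Z3: Z = R = 100 Ω
Step 3 — With open output, the series arm Z2 and the output shunt Z3 appear in series to ground: Z2 + Z3 = 300 Ω.
Step 4 — Parallel with input shunt Z1: Z_in = Z1 || (Z2 + Z3) = 15.64 Ω = 15.64∠0.0° Ω.
Step 5 — Power factor: PF = cos(φ) = Re(Z)/|Z| = 15.64/15.64 = 1.
Step 6 — Type: Im(Z) = 0 ⇒ unity (phase φ = 0.0°).

PF = 1 (unity, φ = 0.0°)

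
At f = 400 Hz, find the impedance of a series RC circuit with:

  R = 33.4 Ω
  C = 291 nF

Step 1 — Angular frequency: ω = 2π·f = 2π·400 = 2513 rad/s.
Step 2 — Component impedances:
  R: Z = R = 33.4 Ω
  C: Z = 1/(jωC) = -j/(ω·C) = 0 - j1367 Ω
Step 3 — Series combination: Z_total = R + C = 33.4 - j1367 Ω = 1368∠-88.6° Ω.

Z = 33.4 - j1367 Ω = 1368∠-88.6° Ω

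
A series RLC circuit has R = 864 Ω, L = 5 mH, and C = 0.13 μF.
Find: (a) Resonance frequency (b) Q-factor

Step 1 — Resonance condition Im(Z)=0 gives ω₀ = 1/√(LC).
Step 2 — ω₀ = 1/√(0.005·1.3e-07) = 3.922e+04 rad/s.
Step 3 — f₀ = ω₀/(2π) = 6243 Hz.
Step 4 — Series Q: Q = ω₀L/R = 3.922e+04·0.005/864 = 0.227.

(a) f₀ = 6243 Hz  (b) Q = 0.227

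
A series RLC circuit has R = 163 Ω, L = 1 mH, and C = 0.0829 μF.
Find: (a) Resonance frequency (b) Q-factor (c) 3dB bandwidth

Step 1 — Resonance: ω₀ = 1/√(LC) = 1/√(0.001·8.29e-08) = 1.098e+05 rad/s.
Step 2 — f₀ = ω₀/(2π) = 1.748e+04 Hz.
Step 3 — Series Q: Q = ω₀L/R = 1.098e+05·0.001/163 = 0.6738.
Step 4 — Bandwidth: Δω = ω₀/Q = 1.63e+05 rad/s; BW = Δω/(2π) = 2.594e+04 Hz.

(a) f₀ = 1.748e+04 Hz  (b) Q = 0.6738  (c) BW = 2.594e+04 Hz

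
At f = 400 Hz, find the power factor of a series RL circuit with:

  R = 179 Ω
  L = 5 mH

Step 1 — Angular frequency: ω = 2π·f = 2π·400 = 2513 rad/s.
Step 2 — Component impedances:
  R: Z = R = 179 Ω
  L: Z = jωL = j·2513·0.005 = 0 + j12.57 Ω
Step 3 — Series combination: Z_total = R + L = 179 + j12.57 Ω = 179.4∠4.0° Ω.
Step 4 — Power factor: PF = cos(φ) = Re(Z)/|Z| = 179/179.44 = 0.9975.
Step 5 — Type: Im(Z) = 12.57 ⇒ lagging (phase φ = 4.0°).

PF = 0.9975 (lagging, φ = 4.0°)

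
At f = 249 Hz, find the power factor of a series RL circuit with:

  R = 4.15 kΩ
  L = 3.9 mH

Step 1 — Angular frequency: ω = 2π·f = 2π·249 = 1565 rad/s.
Step 2 — Component impedances:
  R: Z = R = 4150 Ω
  L: Z = jωL = j·1565·0.0039 = 0 + j6.102 Ω
Step 3 — Series combination: Z_total = R + L = 4150 + j6.102 Ω = 4150∠0.1° Ω.
Step 4 — Power factor: PF = cos(φ) = Re(Z)/|Z| = 4150/4150 = 1.
Step 5 — Type: Im(Z) = 6.102 ⇒ lagging (phase φ = 0.1°).

PF = 1 (lagging, φ = 0.1°)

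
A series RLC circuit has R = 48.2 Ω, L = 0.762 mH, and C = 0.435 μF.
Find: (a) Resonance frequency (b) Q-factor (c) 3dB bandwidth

Step 1 — Resonance condition Im(Z)=0 gives ω₀ = 1/√(LC).
Step 2 — ω₀ = 1/√(0.000762·4.35e-07) = 5.493e+04 rad/s.
Step 3 — f₀ = ω₀/(2π) = 8742 Hz.
Step 4 — Series Q: Q = ω₀L/R = 5.493e+04·0.000762/48.2 = 0.8683.
Step 5 — 3dB bandwidth: Δω = ω₀/Q = 6.325e+04 rad/s; BW = Δω/(2π) = 1.007e+04 Hz.

(a) f₀ = 8742 Hz  (b) Q = 0.8683  (c) BW = 1.007e+04 Hz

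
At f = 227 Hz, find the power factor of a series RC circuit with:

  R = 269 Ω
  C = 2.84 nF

Step 1 — Angular frequency: ω = 2π·f = 2π·227 = 1426 rad/s.
Step 2 — Component impedances:
  R: Z = R = 269 Ω
  C: Z = 1/(jωC) = -j/(ω·C) = 0 - j2.469e+05 Ω
Step 3 — Series combination: Z_total = R + C = 269 - j2.469e+05 Ω = 2.469e+05∠-89.9° Ω.
Step 4 — Power factor: PF = cos(φ) = Re(Z)/|Z| = 269/2.469e+05 = 0.00109.
Step 5 — Type: Im(Z) = -2.469e+05 ⇒ leading (phase φ = -89.9°).

PF = 0.00109 (leading, φ = -89.9°)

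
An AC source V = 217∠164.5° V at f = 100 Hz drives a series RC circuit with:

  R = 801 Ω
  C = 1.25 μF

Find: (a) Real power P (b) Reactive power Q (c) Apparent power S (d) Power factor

Step 1 — Angular frequency: ω = 2π·f = 2π·100 = 628.3 rad/s.
Step 2 — Component impedances:
  R: Z = R = 801 Ω
  C: Z = 1/(jωC) = -j/(ω·C) = 0 - j1273 Ω
Step 3 — Series combination: Z_total = R + C = 801 - j1273 Ω = 1504∠-57.8° Ω.
Step 4 — Source phasor: V = 217∠164.5° V = -209.1 + j57.99 V.
Step 5 — Current: I = V / Z = -0.1067 - j0.09714 A = 0.1443∠-137.7° A.
Step 6 — Complex power: S = V·I* = 16.67 - j26.5 VA.
Step 7 — Real power: P = Re(S) = 16.67 W.
Step 8 — Reactive power: Q = Im(S) = -26.5 VAR.
Step 9 — Apparent power: |S| = 31.3 VA.
Step 10 — Power factor: PF = P/|S| = 0.5325 (leading).

(a) P = 16.67 W  (b) Q = -26.5 VAR  (c) S = 31.3 VA  (d) PF = 0.5325 (leading)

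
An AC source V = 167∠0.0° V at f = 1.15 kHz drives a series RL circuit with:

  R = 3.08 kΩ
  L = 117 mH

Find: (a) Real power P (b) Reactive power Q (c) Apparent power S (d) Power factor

Step 1 — Angular frequency: ω = 2π·f = 2π·1150 = 7226 rad/s.
Step 2 — Component impedances:
  R: Z = R = 3080 Ω
  L: Z = jωL = j·7226·0.117 = 0 + j845.4 Ω
Step 3 — Series combination: Z_total = R + L = 3080 + j845.4 Ω = 3194∠15.3° Ω.
Step 4 — Source phasor: V = 167∠0.0° V = 167 V.
Step 5 — Current: I = V / Z = 0.05042 - j0.01384 A = 0.05229∠-15.3° A.
Step 6 — Complex power: S = V·I* = 8.42 + j2.311 VA.
Step 7 — Real power: P = Re(S) = 8.42 W.
Step 8 — Reactive power: Q = Im(S) = 2.311 VAR.
Step 9 — Apparent power: |S| = 8.732 VA.
Step 10 — Power factor: PF = P/|S| = 0.9643 (lagging).

(a) P = 8.42 W  (b) Q = 2.311 VAR  (c) S = 8.732 VA  (d) PF = 0.9643 (lagging)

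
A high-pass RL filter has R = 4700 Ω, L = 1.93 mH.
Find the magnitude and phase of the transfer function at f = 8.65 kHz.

Step 1 — Angular frequency: ω = 2π·8650 = 5.435e+04 rad/s.
Step 2 — Transfer function: H(jω) = jωL/(R + jωL).
Step 3 — Numerator jωL = j·104.9; denominator R + jωL = 4700 + j104.9.
Step 4 — H = 0.0004978 + j0.02231.
Step 5 — Magnitude: |H| = 0.02231 (-33.0 dB); phase: φ = 88.7°.

|H| = 0.02231 (-33.0 dB), φ = 88.7°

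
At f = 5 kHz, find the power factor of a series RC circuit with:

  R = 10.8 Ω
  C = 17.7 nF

Step 1 — Angular frequency: ω = 2π·f = 2π·5000 = 3.142e+04 rad/s.
Step 2 — Component impedances:
  R: Z = R = 10.8 Ω
  C: Z = 1/(jωC) = -j/(ω·C) = 0 - j1798 Ω
Step 3 — Series combination: Z_total = R + C = 10.8 - j1798 Ω = 1798∠-89.7° Ω.
Step 4 — Power factor: PF = cos(φ) = Re(Z)/|Z| = 10.8/1798.4 = 0.006005.
Step 5 — Type: Im(Z) = -1798 ⇒ leading (phase φ = -89.7°).

PF = 0.006005 (leading, φ = -89.7°)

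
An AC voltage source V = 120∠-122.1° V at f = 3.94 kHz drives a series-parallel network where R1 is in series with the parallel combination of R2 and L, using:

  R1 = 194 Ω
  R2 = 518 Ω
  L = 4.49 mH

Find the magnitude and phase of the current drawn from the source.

Step 1 — Angular frequency: ω = 2π·f = 2π·3940 = 2.476e+04 rad/s.
Step 2 — Component impedances:
  R1: Z = R = 194 Ω
  R2: Z = R = 518 Ω
  L: Z = jωL = j·2.476e+04·0.00449 = 0 + j111.2 Ω
Step 3 — Parallel branch: R2 || L = 1/(1/R2 + 1/L) = 22.8 + j106.3 Ω.
Step 4 — Series with R1: Z_total = R1 + (R2 || L) = 216.8 + j106.3 Ω = 241.4∠26.1° Ω.
Step 5 — Source phasor: V = 120∠-122.1° V = -63.77 - j101.7 V.
Step 6 — Ohm's law: I = V / Z_total = (-63.77 - j101.7) / (216.8 + j106.3) = -0.4225 - j0.2618 A.
Step 7 — Convert to polar: |I| = 0.497 A, ∠I = -148.2°.

I = 0.497∠-148.2° A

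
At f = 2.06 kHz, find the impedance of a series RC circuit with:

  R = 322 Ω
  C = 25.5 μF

Step 1 — Angular frequency: ω = 2π·f = 2π·2060 = 1.294e+04 rad/s.
Step 2 — Component impedances:
  R: Z = R = 322 Ω
  C: Z = 1/(jωC) = -j/(ω·C) = 0 - j3.03 Ω
Step 3 — Series combination: Z_total = R + C = 322 - j3.03 Ω = 322∠-0.5° Ω.

Z = 322 - j3.03 Ω = 322∠-0.5° Ω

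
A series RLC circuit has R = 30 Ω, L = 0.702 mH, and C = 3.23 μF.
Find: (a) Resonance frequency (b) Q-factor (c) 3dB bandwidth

Step 1 — Resonance: ω₀ = 1/√(LC) = 1/√(0.000702·3.23e-06) = 2.1e+04 rad/s.
Step 2 — f₀ = ω₀/(2π) = 3342 Hz.
Step 3 — Series Q: Q = ω₀L/R = 2.1e+04·0.000702/30 = 0.4914.
Step 4 — Bandwidth: Δω = ω₀/Q = 4.274e+04 rad/s; BW = Δω/(2π) = 6801 Hz.

(a) f₀ = 3342 Hz  (b) Q = 0.4914  (c) BW = 6801 Hz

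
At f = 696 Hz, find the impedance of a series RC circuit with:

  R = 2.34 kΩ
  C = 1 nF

Step 1 — Angular frequency: ω = 2π·f = 2π·696 = 4373 rad/s.
Step 2 — Component impedances:
  R: Z = R = 2340 Ω
  C: Z = 1/(jωC) = -j/(ω·C) = 0 - j2.287e+05 Ω
Step 3 — Series combination: Z_total = R + C = 2340 - j2.287e+05 Ω = 2.287e+05∠-89.4° Ω.

Z = 2340 - j2.287e+05 Ω = 2.287e+05∠-89.4° Ω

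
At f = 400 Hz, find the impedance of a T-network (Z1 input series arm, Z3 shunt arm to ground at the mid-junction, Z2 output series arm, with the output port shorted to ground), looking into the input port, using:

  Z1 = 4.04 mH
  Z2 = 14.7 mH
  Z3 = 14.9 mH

Step 1 — Angular frequency: ω = 2π·f = 2π·400 = 2513 rad/s.
Step 2 — Component impedances:
  Z1: Z = jωL = j·2513·0.00404 = 0 + j10.15 Ω
  Z2: Z = jωL = j·2513·0.0147 = 0 + j36.95 Ω
  Z3: Z = jωL = j·2513·0.0149 = 0 + j37.45 Ω
Step 3 — With the output port shorted to ground, the output series arm Z2 runs from the junction to ground; the shunt arm Z3 also runs from the junction to ground. They appear in parallel: Z3 || Z2 = 0 + j18.6 Ω.
Step 4 — Series with input arm Z1: Z_in = Z1 + (Z3 || Z2) = 0 + j28.75 Ω = 28.75∠90.0° Ω.

Z = 0 + j28.75 Ω = 28.75∠90.0° Ω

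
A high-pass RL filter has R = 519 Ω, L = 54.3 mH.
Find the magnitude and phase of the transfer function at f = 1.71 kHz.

Step 1 — Angular frequency: ω = 2π·1710 = 1.074e+04 rad/s.
Step 2 — Transfer function: H(jω) = jωL/(R + jωL).
Step 3 — Numerator jωL = j·583.4; denominator R + jωL = 519 + j583.4.
Step 4 — H = 0.5582 + j0.4966.
Step 5 — Magnitude: |H| = 0.7471 (-2.5 dB); phase: φ = 41.7°.

|H| = 0.7471 (-2.5 dB), φ = 41.7°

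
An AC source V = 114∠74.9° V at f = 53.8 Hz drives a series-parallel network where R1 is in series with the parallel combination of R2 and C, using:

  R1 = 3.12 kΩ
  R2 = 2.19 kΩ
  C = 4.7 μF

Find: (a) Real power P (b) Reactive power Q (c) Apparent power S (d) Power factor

Step 1 — Angular frequency: ω = 2π·f = 2π·53.8 = 338 rad/s.
Step 2 — Component impedances:
  R1: Z = R = 3120 Ω
  R2: Z = R = 2190 Ω
  C: Z = 1/(jωC) = -j/(ω·C) = 0 - j629.4 Ω
Step 3 — Parallel branch: R2 || C = 1/(1/R2 + 1/C) = 167.1 - j581.4 Ω.
Step 4 — Series with R1: Z_total = R1 + (R2 || C) = 3287 - j581.4 Ω = 3338∠-10.0° Ω.
Step 5 — Source phasor: V = 114∠74.9° V = 29.7 + j110.1 V.
Step 6 — Current: I = V / Z = 0.003018 + j0.03402 A = 0.03415∠84.9° A.
Step 7 — Complex power: S = V·I* = 3.834 - j0.6781 VA.
Step 8 — Real power: P = Re(S) = 3.834 W.
Step 9 — Reactive power: Q = Im(S) = -0.6781 VAR.
Step 10 — Apparent power: |S| = 3.893 VA.
Step 11 — Power factor: PF = P/|S| = 0.9847 (leading).

(a) P = 3.834 W  (b) Q = -0.6781 VAR  (c) S = 3.893 VA  (d) PF = 0.9847 (leading)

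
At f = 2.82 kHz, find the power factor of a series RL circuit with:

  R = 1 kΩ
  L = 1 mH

Step 1 — Angular frequency: ω = 2π·f = 2π·2820 = 1.772e+04 rad/s.
Step 2 — Component impedances:
  R: Z = R = 1000 Ω
  L: Z = jωL = j·1.772e+04·0.001 = 0 + j17.72 Ω
Step 3 — Series combination: Z_total = R + L = 1000 + j17.72 Ω = 1000∠1.0° Ω.
Step 4 — Power factor: PF = cos(φ) = Re(Z)/|Z| = 1000/1000.2 = 0.9998.
Step 5 — Type: Im(Z) = 17.72 ⇒ lagging (phase φ = 1.0°).

PF = 0.9998 (lagging, φ = 1.0°)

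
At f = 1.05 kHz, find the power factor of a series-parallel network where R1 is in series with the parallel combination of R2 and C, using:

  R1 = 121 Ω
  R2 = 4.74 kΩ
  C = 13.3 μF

Step 1 — Angular frequency: ω = 2π·f = 2π·1050 = 6597 rad/s.
Step 2 — Component impedances:
  R1: Z = R = 121 Ω
  R2: Z = R = 4740 Ω
  C: Z = 1/(jωC) = -j/(ω·C) = 0 - j11.4 Ω
Step 3 — Parallel branch: R2 || C = 1/(1/R2 + 1/C) = 0.0274 - j11.4 Ω.
Step 4 — Series with R1: Z_total = R1 + (R2 || C) = 121 - j11.4 Ω = 121.6∠-5.4° Ω.
Step 5 — Power factor: PF = cos(φ) = Re(Z)/|Z| = 121.03/121.56 = 0.9956.
Step 6 — Type: Im(Z) = -11.4 ⇒ leading (phase φ = -5.4°).

PF = 0.9956 (leading, φ = -5.4°)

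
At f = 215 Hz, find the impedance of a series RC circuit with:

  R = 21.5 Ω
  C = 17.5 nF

Step 1 — Angular frequency: ω = 2π·f = 2π·215 = 1351 rad/s.
Step 2 — Component impedances:
  R: Z = R = 21.5 Ω
  C: Z = 1/(jωC) = -j/(ω·C) = 0 - j4.23e+04 Ω
Step 3 — Series combination: Z_total = R + C = 21.5 - j4.23e+04 Ω = 4.23e+04∠-90.0° Ω.

Z = 21.5 - j4.23e+04 Ω = 4.23e+04∠-90.0° Ω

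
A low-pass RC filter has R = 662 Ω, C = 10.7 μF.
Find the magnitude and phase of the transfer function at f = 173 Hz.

Step 1 — Angular frequency: ω = 2π·173 = 1087 rad/s.
Step 2 — Transfer function: H(jω) = 1/(1 + jωRC).
Step 3 — Denominator: 1 + jωRC = 1 + j·1087·662·1.07e-05 = 1 + j7.7.
Step 4 — H = 0.01659 - j0.1277.
Step 5 — Magnitude: |H| = 0.1288 (-17.8 dB); phase: φ = -82.6°.

|H| = 0.1288 (-17.8 dB), φ = -82.6°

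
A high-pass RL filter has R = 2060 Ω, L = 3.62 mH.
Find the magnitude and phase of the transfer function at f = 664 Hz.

Step 1 — Angular frequency: ω = 2π·664 = 4172 rad/s.
Step 2 — Transfer function: H(jω) = jωL/(R + jωL).
Step 3 — Numerator jωL = j·15.1; denominator R + jωL = 2060 + j15.1.
Step 4 — H = 5.375e-05 + j0.007331.
Step 5 — Magnitude: |H| = 0.007331 (-42.7 dB); phase: φ = 89.6°.

|H| = 0.007331 (-42.7 dB), φ = 89.6°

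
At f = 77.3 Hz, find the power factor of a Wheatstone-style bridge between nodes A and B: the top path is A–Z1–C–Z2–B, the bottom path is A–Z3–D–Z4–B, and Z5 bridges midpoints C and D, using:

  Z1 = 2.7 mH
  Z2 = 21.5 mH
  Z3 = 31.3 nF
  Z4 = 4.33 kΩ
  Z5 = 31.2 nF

Step 1 — Angular frequency: ω = 2π·f = 2π·77.3 = 485.7 rad/s.
Step 2 — Component impedances:
  Z1: Z = jωL = j·485.7·0.0027 = 0 + j1.311 Ω
  Z2: Z = jωL = j·485.7·0.0215 = 0 + j10.44 Ω
  Z3: Z = 1/(jωC) = -j/(ω·C) = 0 - j6.578e+04 Ω
  Z4: Z = R = 4330 Ω
  Z5: Z = 1/(jωC) = -j/(ω·C) = 0 - j6.599e+04 Ω
Step 3 — Bridge requires nodal analysis (the Z5 bridge couples midpoints C and D, so the two paths cannot be reduced to a simple series/parallel combination). Setting node B to ground and injecting 1 A at node A, the 3-node admittance system at A, C, D solves to V_A = Z_AB = 0.0004835 + j11.76 Ω = 11.76∠90.0° Ω.
Step 4 — Power factor: PF = cos(φ) = Re(Z)/|Z| = 0.00048348/11.757 = 4.112e-05.
Step 5 — Type: Im(Z) = 11.76 ⇒ lagging (phase φ = 90.0°).

PF = 4.112e-05 (lagging, φ = 90.0°)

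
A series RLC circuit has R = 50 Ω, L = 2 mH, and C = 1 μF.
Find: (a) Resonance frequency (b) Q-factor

Step 1 — Resonance condition Im(Z)=0 gives ω₀ = 1/√(LC).
Step 2 — ω₀ = 1/√(0.002·1e-06) = 2.236e+04 rad/s.
Step 3 — f₀ = ω₀/(2π) = 3559 Hz.
Step 4 — Series Q: Q = ω₀L/R = 2.236e+04·0.002/50 = 0.8944.

(a) f₀ = 3559 Hz  (b) Q = 0.8944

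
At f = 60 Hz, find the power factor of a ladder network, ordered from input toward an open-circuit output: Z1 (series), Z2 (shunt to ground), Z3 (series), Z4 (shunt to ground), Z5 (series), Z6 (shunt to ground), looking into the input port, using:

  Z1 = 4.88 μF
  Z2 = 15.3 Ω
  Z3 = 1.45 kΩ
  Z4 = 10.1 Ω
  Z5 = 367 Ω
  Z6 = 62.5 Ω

Step 1 — Angular frequency: ω = 2π·f = 2π·60 = 377 rad/s.
Step 2 — Component impedances:
  Z1: Z = 1/(jωC) = -j/(ω·C) = 0 - j543.6 Ω
  Z2: Z = R = 15.3 Ω
  Z3: Z = R = 1450 Ω
  Z4: Z = R = 10.1 Ω
  Z5: Z = R = 367 Ω
  Z6: Z = R = 62.5 Ω
Step 3 — Ladder network (open output): work backward from the far end, alternating series and parallel combinations. Z_in = 15.14 - j543.6 Ω = 543.8∠-88.4° Ω.
Step 4 — Power factor: PF = cos(φ) = Re(Z)/|Z| = 15.14/543.8 = 0.02784.
Step 5 — Type: Im(Z) = -543.6 ⇒ leading (phase φ = -88.4°).

PF = 0.02784 (leading, φ = -88.4°)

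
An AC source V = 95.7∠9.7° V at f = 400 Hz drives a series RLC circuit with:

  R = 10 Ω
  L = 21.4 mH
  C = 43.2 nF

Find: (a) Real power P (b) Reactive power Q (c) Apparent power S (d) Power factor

Step 1 — Angular frequency: ω = 2π·f = 2π·400 = 2513 rad/s.
Step 2 — Component impedances:
  R: Z = R = 10 Ω
  L: Z = jωL = j·2513·0.0214 = 0 + j53.78 Ω
  C: Z = 1/(jωC) = -j/(ω·C) = 0 - j9210 Ω
Step 3 — Series combination: Z_total = R + L + C = 10 - j9157 Ω = 9157∠-89.9° Ω.
Step 4 — Source phasor: V = 95.7∠9.7° V = 94.33 + j16.12 V.
Step 5 — Current: I = V / Z = -0.00175 + j0.0103 A = 0.01045∠99.6° A.
Step 6 — Complex power: S = V·I* = 0.001092 - j1 VA.
Step 7 — Real power: P = Re(S) = 0.001092 W.
Step 8 — Reactive power: Q = Im(S) = -1 VAR.
Step 9 — Apparent power: |S| = 1 VA.
Step 10 — Power factor: PF = P/|S| = 0.001092 (leading).

(a) P = 0.001092 W  (b) Q = -1 VAR  (c) S = 1 VA  (d) PF = 0.001092 (leading)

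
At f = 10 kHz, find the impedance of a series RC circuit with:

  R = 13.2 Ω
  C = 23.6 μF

Step 1 — Angular frequency: ω = 2π·f = 2π·1e+04 = 6.283e+04 rad/s.
Step 2 — Component impedances:
  R: Z = R = 13.2 Ω
  C: Z = 1/(jωC) = -j/(ω·C) = 0 - j0.6744 Ω
Step 3 — Series combination: Z_total = R + C = 13.2 - j0.6744 Ω = 13.22∠-2.9° Ω.

Z = 13.2 - j0.6744 Ω = 13.22∠-2.9° Ω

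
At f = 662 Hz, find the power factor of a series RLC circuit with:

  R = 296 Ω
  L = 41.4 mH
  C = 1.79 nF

Step 1 — Angular frequency: ω = 2π·f = 2π·662 = 4159 rad/s.
Step 2 — Component impedances:
  R: Z = R = 296 Ω
  L: Z = jωL = j·4159·0.0414 = 0 + j172.2 Ω
  C: Z = 1/(jωC) = -j/(ω·C) = 0 - j1.343e+05 Ω
Step 3 — Series combination: Z_total = R + L + C = 296 - j1.341e+05 Ω = 1.341e+05∠-89.9° Ω.
Step 4 — Power factor: PF = cos(φ) = Re(Z)/|Z| = 296/1.341e+05 = 0.002207.
Step 5 — Type: Im(Z) = -1.341e+05 ⇒ leading (phase φ = -89.9°).

PF = 0.002207 (leading, φ = -89.9°)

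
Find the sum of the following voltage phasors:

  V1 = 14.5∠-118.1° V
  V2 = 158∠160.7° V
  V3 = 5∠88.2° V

Step 1 — Convert each phasor to rectangular form:
  V1 = 14.5·(cos(-118.1°) + j·sin(-118.1°)) = -6.83 - j12.79 V
  V2 = 158·(cos(160.7°) + j·sin(160.7°)) = -149.1 + j52.22 V
  V3 = 5·(cos(88.2°) + j·sin(88.2°)) = 0.1571 + j4.998 V
Step 2 — Sum components: V_total = -155.8 + j44.43 V.
Step 3 — Convert to polar: |V_total| = 162 V, ∠V_total = 164.1°.

V_total = 162∠164.1° V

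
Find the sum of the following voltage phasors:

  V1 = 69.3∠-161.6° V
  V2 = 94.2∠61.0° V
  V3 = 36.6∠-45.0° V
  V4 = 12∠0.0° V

Step 1 — Convert each phasor to rectangular form:
  V1 = 69.3·(cos(-161.6°) + j·sin(-161.6°)) = -65.76 - j21.87 V
  V2 = 94.2·(cos(61.0°) + j·sin(61.0°)) = 45.67 + j82.39 V
  V3 = 36.6·(cos(-45.0°) + j·sin(-45.0°)) = 25.88 - j25.88 V
  V4 = 12·(cos(0.0°) + j·sin(0.0°)) = 12 V
Step 2 — Sum components: V_total = 17.79 + j34.63 V.
Step 3 — Convert to polar: |V_total| = 38.94 V, ∠V_total = 62.8°.

V_total = 38.94∠62.8° V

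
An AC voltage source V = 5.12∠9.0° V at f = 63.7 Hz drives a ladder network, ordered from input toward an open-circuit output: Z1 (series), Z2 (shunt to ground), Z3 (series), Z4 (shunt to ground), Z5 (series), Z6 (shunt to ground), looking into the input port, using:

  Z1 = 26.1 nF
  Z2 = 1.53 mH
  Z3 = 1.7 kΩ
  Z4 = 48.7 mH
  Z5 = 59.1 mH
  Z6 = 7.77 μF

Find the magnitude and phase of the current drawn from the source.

Step 1 — Angular frequency: ω = 2π·f = 2π·63.7 = 400.2 rad/s.
Step 2 — Component impedances:
  Z1: Z = 1/(jωC) = -j/(ω·C) = 0 - j9.573e+04 Ω
  Z2: Z = jωL = j·400.2·0.00153 = 0 + j0.6124 Ω
  Z3: Z = R = 1700 Ω
  Z4: Z = jωL = j·400.2·0.0487 = 0 + j19.49 Ω
  Z5: Z = jωL = j·400.2·0.0591 = 0 + j23.65 Ω
  Z6: Z = 1/(jωC) = -j/(ω·C) = 0 - j321.6 Ω
Step 3 — Ladder network (open output): work backward from the far end, alternating series and parallel combinations. Z_in = 0.0002205 - j9.573e+04 Ω = 9.573e+04∠-90.0° Ω.
Step 4 — Source phasor: V = 5.12∠9.0° V = 5.057 + j0.8009 V.
Step 5 — Ohm's law: I = V / Z_total = (5.057 + j0.8009) / (0.0002205 - j9.573e+04) = -8.367e-06 + j5.283e-05 A.
Step 6 — Convert to polar: |I| = 5.349e-05 A, ∠I = 99.0°.

I = 5.349e-05∠99.0° A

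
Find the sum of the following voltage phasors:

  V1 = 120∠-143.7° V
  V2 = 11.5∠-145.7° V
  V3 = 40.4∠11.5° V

Step 1 — Convert each phasor to rectangular form:
  V1 = 120·(cos(-143.7°) + j·sin(-143.7°)) = -96.71 - j71.04 V
  V2 = 11.5·(cos(-145.7°) + j·sin(-145.7°)) = -9.5 - j6.481 V
  V3 = 40.4·(cos(11.5°) + j·sin(11.5°)) = 39.59 + j8.054 V
Step 2 — Sum components: V_total = -66.62 - j69.47 V.
Step 3 — Convert to polar: |V_total| = 96.25 V, ∠V_total = -133.8°.

V_total = 96.25∠-133.8° V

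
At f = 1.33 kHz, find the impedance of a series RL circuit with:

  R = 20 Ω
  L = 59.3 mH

Step 1 — Angular frequency: ω = 2π·f = 2π·1330 = 8357 rad/s.
Step 2 — Component impedances:
  R: Z = R = 20 Ω
  L: Z = jωL = j·8357·0.0593 = 0 + j495.5 Ω
Step 3 — Series combination: Z_total = R + L = 20 + j495.5 Ω = 496∠87.7° Ω.

Z = 20 + j495.5 Ω = 496∠87.7° Ω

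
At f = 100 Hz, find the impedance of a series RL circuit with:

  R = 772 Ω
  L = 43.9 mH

Step 1 — Angular frequency: ω = 2π·f = 2π·100 = 628.3 rad/s.
Step 2 — Component impedances:
  R: Z = R = 772 Ω
  L: Z = jωL = j·628.3·0.0439 = 0 + j27.58 Ω
Step 3 — Series combination: Z_total = R + L = 772 + j27.58 Ω = 772.5∠2.0° Ω.

Z = 772 + j27.58 Ω = 772.5∠2.0° Ω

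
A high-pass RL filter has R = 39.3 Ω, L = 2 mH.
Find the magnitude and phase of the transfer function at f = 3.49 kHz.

Step 1 — Angular frequency: ω = 2π·3490 = 2.193e+04 rad/s.
Step 2 — Transfer function: H(jω) = jωL/(R + jωL).
Step 3 — Numerator jωL = j·43.86; denominator R + jωL = 39.3 + j43.86.
Step 4 — H = 0.5546 + j0.497.
Step 5 — Magnitude: |H| = 0.7447 (-2.6 dB); phase: φ = 41.9°.

|H| = 0.7447 (-2.6 dB), φ = 41.9°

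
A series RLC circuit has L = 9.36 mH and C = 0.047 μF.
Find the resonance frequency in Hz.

Step 1 — Resonance condition Im(Z)=0 gives ω₀ = 1/√(LC).
Step 2 — ω₀ = 1/√(0.00936·4.7e-08) = 4.768e+04 rad/s.
Step 3 — f₀ = ω₀/(2π) = 7588 Hz.

f₀ = 7588 Hz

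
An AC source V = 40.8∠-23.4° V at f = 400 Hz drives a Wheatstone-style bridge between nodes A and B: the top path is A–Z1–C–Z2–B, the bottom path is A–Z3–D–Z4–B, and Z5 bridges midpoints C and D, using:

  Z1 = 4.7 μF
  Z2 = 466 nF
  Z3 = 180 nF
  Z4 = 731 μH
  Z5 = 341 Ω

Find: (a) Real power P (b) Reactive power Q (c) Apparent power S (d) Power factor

Step 1 — Angular frequency: ω = 2π·f = 2π·400 = 2513 rad/s.
Step 2 — Component impedances:
  Z1: Z = 1/(jωC) = -j/(ω·C) = 0 - j84.66 Ω
  Z2: Z = 1/(jωC) = -j/(ω·C) = 0 - j853.8 Ω
  Z3: Z = 1/(jωC) = -j/(ω·C) = 0 - j2210 Ω
  Z4: Z = jωL = j·2513·0.000731 = 0 + j1.837 Ω
  Z5: Z = R = 341 Ω
Step 3 — Bridge requires nodal analysis (the Z5 bridge couples midpoints C and D, so the two paths cannot be reduced to a simple series/parallel combination). Setting node B to ground and injecting 1 A at node A, the 3-node admittance system at A, C, D solves to V_A = Z_AB = 244.2 - j213.7 Ω = 324.5∠-41.2° Ω.
Step 4 — Source phasor: V = 40.8∠-23.4° V = 37.44 - j16.2 V.
Step 5 — Current: I = V / Z = 0.1197 + j0.03842 A = 0.1257∠17.8° A.
Step 6 — Complex power: S = V·I* = 3.86 - j3.379 VA.
Step 7 — Real power: P = Re(S) = 3.86 W.
Step 8 — Reactive power: Q = Im(S) = -3.379 VAR.
Step 9 — Apparent power: |S| = 5.13 VA.
Step 10 — Power factor: PF = P/|S| = 0.7525 (leading).

(a) P = 3.86 W  (b) Q = -3.379 VAR  (c) S = 5.13 VA  (d) PF = 0.7525 (leading)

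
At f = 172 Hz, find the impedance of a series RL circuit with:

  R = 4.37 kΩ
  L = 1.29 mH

Step 1 — Angular frequency: ω = 2π·f = 2π·172 = 1081 rad/s.
Step 2 — Component impedances:
  R: Z = R = 4370 Ω
  L: Z = jωL = j·1081·0.00129 = 0 + j1.394 Ω
Step 3 — Series combination: Z_total = R + L = 4370 + j1.394 Ω = 4370∠0.0° Ω.

Z = 4370 + j1.394 Ω = 4370∠0.0° Ω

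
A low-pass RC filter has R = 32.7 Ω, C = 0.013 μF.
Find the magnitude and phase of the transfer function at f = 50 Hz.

Step 1 — Angular frequency: ω = 2π·50 = 314.2 rad/s.
Step 2 — Transfer function: H(jω) = 1/(1 + jωRC).
Step 3 — Denominator: 1 + jωRC = 1 + j·314.2·32.7·1.3e-08 = 1 + j0.0001335.
Step 4 — H = 1 - j0.0001335.
Step 5 — Magnitude: |H| = 1 (-0.0 dB); phase: φ = -0.0°.

|H| = 1 (-0.0 dB), φ = -0.0°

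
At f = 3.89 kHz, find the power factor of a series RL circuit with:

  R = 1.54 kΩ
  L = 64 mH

Step 1 — Angular frequency: ω = 2π·f = 2π·3890 = 2.444e+04 rad/s.
Step 2 — Component impedances:
  R: Z = R = 1540 Ω
  L: Z = jωL = j·2.444e+04·0.064 = 0 + j1564 Ω
Step 3 — Series combination: Z_total = R + L = 1540 + j1564 Ω = 2195∠45.4° Ω.
Step 4 — Power factor: PF = cos(φ) = Re(Z)/|Z| = 1540/2195 = 0.7016.
Step 5 — Type: Im(Z) = 1564 ⇒ lagging (phase φ = 45.4°).

PF = 0.7016 (lagging, φ = 45.4°)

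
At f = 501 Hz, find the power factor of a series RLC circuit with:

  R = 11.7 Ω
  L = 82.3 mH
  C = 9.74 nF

Step 1 — Angular frequency: ω = 2π·f = 2π·501 = 3148 rad/s.
Step 2 — Component impedances:
  R: Z = R = 11.7 Ω
  L: Z = jωL = j·3148·0.0823 = 0 + j259.1 Ω
  C: Z = 1/(jωC) = -j/(ω·C) = 0 - j3.262e+04 Ω
Step 3 — Series combination: Z_total = R + L + C = 11.7 - j3.236e+04 Ω = 3.236e+04∠-90.0° Ω.
Step 4 — Power factor: PF = cos(φ) = Re(Z)/|Z| = 11.7/3.236e+04 = 0.0003616.
Step 5 — Type: Im(Z) = -3.236e+04 ⇒ leading (phase φ = -90.0°).

PF = 0.0003616 (leading, φ = -90.0°)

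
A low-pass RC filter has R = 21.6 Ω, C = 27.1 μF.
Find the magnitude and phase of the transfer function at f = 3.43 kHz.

Step 1 — Angular frequency: ω = 2π·3430 = 2.155e+04 rad/s.
Step 2 — Transfer function: H(jω) = 1/(1 + jωRC).
Step 3 — Denominator: 1 + jωRC = 1 + j·2.155e+04·21.6·2.71e-05 = 1 + j12.62.
Step 4 — H = 0.006244 - j0.07877.
Step 5 — Magnitude: |H| = 0.07902 (-22.0 dB); phase: φ = -85.5°.

|H| = 0.07902 (-22.0 dB), φ = -85.5°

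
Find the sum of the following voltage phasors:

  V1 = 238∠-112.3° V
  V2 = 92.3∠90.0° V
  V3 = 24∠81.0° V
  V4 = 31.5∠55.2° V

Step 1 — Convert each phasor to rectangular form:
  V1 = 238·(cos(-112.3°) + j·sin(-112.3°)) = -90.31 - j220.2 V
  V2 = 92.3·(cos(90.0°) + j·sin(90.0°)) = 0 + j92.3 V
  V3 = 24·(cos(81.0°) + j·sin(81.0°)) = 3.754 + j23.7 V
  V4 = 31.5·(cos(55.2°) + j·sin(55.2°)) = 17.98 + j25.87 V
Step 2 — Sum components: V_total = -68.58 - j78.33 V.
Step 3 — Convert to polar: |V_total| = 104.1 V, ∠V_total = -131.2°.

V_total = 104.1∠-131.2° V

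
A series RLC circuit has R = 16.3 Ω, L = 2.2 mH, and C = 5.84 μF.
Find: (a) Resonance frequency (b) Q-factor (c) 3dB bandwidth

Step 1 — Resonance condition Im(Z)=0 gives ω₀ = 1/√(LC).
Step 2 — ω₀ = 1/√(0.0022·5.84e-06) = 8822 rad/s.
Step 3 — f₀ = ω₀/(2π) = 1404 Hz.
Step 4 — Series Q: Q = ω₀L/R = 8822·0.0022/16.3 = 1.191.
Step 5 — 3dB bandwidth: Δω = ω₀/Q = 7409 rad/s; BW = Δω/(2π) = 1179 Hz.

(a) f₀ = 1404 Hz  (b) Q = 1.191  (c) BW = 1179 Hz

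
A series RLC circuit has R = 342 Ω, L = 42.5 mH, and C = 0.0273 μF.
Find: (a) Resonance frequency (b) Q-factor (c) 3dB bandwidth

Step 1 — Resonance: ω₀ = 1/√(LC) = 1/√(0.0425·2.73e-08) = 2.936e+04 rad/s.
Step 2 — f₀ = ω₀/(2π) = 4672 Hz.
Step 3 — Series Q: Q = ω₀L/R = 2.936e+04·0.0425/342 = 3.648.
Step 4 — Bandwidth: Δω = ω₀/Q = 8047 rad/s; BW = Δω/(2π) = 1281 Hz.

(a) f₀ = 4672 Hz  (b) Q = 3.648  (c) BW = 1281 Hz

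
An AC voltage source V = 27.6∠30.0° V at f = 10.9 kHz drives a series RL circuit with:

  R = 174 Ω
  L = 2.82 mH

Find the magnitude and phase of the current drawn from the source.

Step 1 — Angular frequency: ω = 2π·f = 2π·1.09e+04 = 6.849e+04 rad/s.
Step 2 — Component impedances:
  R: Z = R = 174 Ω
  L: Z = jωL = j·6.849e+04·0.00282 = 0 + j193.1 Ω
Step 3 — Series combination: Z_total = R + L = 174 + j193.1 Ω = 260∠48.0° Ω.
Step 4 — Source phasor: V = 27.6∠30.0° V = 23.9 + j13.8 V.
Step 5 — Ohm's law: I = V / Z_total = (23.9 + j13.8) / (174 + j193.1) = 0.101 - j0.03278 A.
Step 6 — Convert to polar: |I| = 0.1062 A, ∠I = -18.0°.

I = 0.1062∠-18.0° A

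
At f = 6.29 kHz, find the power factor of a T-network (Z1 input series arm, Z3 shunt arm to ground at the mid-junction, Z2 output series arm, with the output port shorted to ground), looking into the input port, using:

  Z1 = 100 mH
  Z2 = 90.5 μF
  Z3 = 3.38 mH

Step 1 — Angular frequency: ω = 2π·f = 2π·6290 = 3.952e+04 rad/s.
Step 2 — Component impedances:
  Z1: Z = jωL = j·3.952e+04·0.1 = 0 + j3952 Ω
  Z2: Z = 1/(jωC) = -j/(ω·C) = 0 - j0.2796 Ω
  Z3: Z = jωL = j·3.952e+04·0.00338 = 0 + j133.6 Ω
Step 3 — With the output port shorted to ground, the output series arm Z2 runs from the junction to ground; the shunt arm Z3 also runs from the junction to ground. They appear in parallel: Z3 || Z2 = 0 - j0.2802 Ω.
Step 4 — Series with input arm Z1: Z_in = Z1 + (Z3 || Z2) = 0 + j3952 Ω = 3952∠90.0° Ω.
Step 5 — Power factor: PF = cos(φ) = Re(Z)/|Z| = 0/3952 = 0.
Step 6 — Type: Im(Z) = 3952 ⇒ lagging (phase φ = 90.0°).

PF = 0 (lagging, φ = 90.0°)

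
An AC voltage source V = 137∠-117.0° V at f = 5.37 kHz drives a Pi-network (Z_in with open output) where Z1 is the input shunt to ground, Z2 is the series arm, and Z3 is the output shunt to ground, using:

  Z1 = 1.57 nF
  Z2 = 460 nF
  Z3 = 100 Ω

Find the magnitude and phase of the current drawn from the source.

Step 1 — Angular frequency: ω = 2π·f = 2π·5370 = 3.374e+04 rad/s.
Step 2 — Component impedances:
  Z1: Z = 1/(jωC) = -j/(ω·C) = 0 - j1.888e+04 Ω
  Z2: Z = 1/(jωC) = -j/(ω·C) = 0 - j64.43 Ω
  Z3: Z = R = 100 Ω
Step 3 — With open output, the series arm Z2 and the output shunt Z3 appear in series to ground: Z2 + Z3 = 100 - j64.43 Ω.
Step 4 — Parallel with input shunt Z1: Z_in = Z1 || (Z2 + Z3) = 99.32 - j64.74 Ω = 118.6∠-33.1° Ω.
Step 5 — Source phasor: V = 137∠-117.0° V = -62.2 - j122.1 V.
Step 6 — Ohm's law: I = V / Z_total = (-62.2 - j122.1) / (99.32 - j64.74) = 0.1227 - j1.149 A.
Step 7 — Convert to polar: |I| = 1.156 A, ∠I = -83.9°.

I = 1.156∠-83.9° A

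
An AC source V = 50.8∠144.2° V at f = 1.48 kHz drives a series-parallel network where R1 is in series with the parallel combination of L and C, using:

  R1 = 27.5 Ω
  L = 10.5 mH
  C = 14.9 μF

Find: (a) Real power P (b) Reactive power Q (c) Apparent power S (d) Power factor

Step 1 — Angular frequency: ω = 2π·f = 2π·1480 = 9299 rad/s.
Step 2 — Component impedances:
  R1: Z = R = 27.5 Ω
  L: Z = jωL = j·9299·0.0105 = 0 + j97.64 Ω
  C: Z = 1/(jωC) = -j/(ω·C) = 0 - j7.217 Ω
Step 3 — Parallel branch: L || C = 1/(1/L + 1/C) = 0 - j7.793 Ω.
Step 4 — Series with R1: Z_total = R1 + (L || C) = 27.5 - j7.793 Ω = 28.58∠-15.8° Ω.
Step 5 — Source phasor: V = 50.8∠144.2° V = -41.2 + j29.72 V.
Step 6 — Current: I = V / Z = -1.67 + j0.6072 A = 1.777∠160.0° A.
Step 7 — Complex power: S = V·I* = 86.87 - j24.62 VA.
Step 8 — Real power: P = Re(S) = 86.87 W.
Step 9 — Reactive power: Q = Im(S) = -24.62 VAR.
Step 10 — Apparent power: |S| = 90.29 VA.
Step 11 — Power factor: PF = P/|S| = 0.9621 (leading).

(a) P = 86.87 W  (b) Q = -24.62 VAR  (c) S = 90.29 VA  (d) PF = 0.9621 (leading)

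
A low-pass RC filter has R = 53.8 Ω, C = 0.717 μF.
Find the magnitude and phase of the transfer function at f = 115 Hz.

Step 1 — Angular frequency: ω = 2π·115 = 722.6 rad/s.
Step 2 — Transfer function: H(jω) = 1/(1 + jωRC).
Step 3 — Denominator: 1 + jωRC = 1 + j·722.6·53.8·7.17e-07 = 1 + j0.02787.
Step 4 — H = 0.9992 - j0.02785.
Step 5 — Magnitude: |H| = 0.9996 (-0.0 dB); phase: φ = -1.6°.

|H| = 0.9996 (-0.0 dB), φ = -1.6°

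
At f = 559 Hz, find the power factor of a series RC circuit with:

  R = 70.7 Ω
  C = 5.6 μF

Step 1 — Angular frequency: ω = 2π·f = 2π·559 = 3512 rad/s.
Step 2 — Component impedances:
  R: Z = R = 70.7 Ω
  C: Z = 1/(jωC) = -j/(ω·C) = 0 - j50.84 Ω
Step 3 — Series combination: Z_total = R + C = 70.7 - j50.84 Ω = 87.08∠-35.7° Ω.
Step 4 — Power factor: PF = cos(φ) = Re(Z)/|Z| = 70.7/87.08 = 0.8119.
Step 5 — Type: Im(Z) = -50.84 ⇒ leading (phase φ = -35.7°).

PF = 0.8119 (leading, φ = -35.7°)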